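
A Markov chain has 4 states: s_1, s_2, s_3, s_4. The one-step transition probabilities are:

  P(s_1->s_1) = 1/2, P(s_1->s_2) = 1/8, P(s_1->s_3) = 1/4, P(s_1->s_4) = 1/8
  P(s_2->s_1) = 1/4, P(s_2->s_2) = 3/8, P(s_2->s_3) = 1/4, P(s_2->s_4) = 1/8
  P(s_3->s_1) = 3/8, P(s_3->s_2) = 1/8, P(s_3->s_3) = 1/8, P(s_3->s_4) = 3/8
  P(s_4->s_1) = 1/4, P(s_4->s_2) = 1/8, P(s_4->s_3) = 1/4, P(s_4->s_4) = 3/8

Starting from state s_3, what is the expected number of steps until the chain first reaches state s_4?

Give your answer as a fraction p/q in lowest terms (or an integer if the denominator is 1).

Let h_i = expected steps to first reach s_4 from state i.
Boundary: h_s_4 = 0.
First-step equations for the other states:
  h_s_1 = 1 + 1/2*h_s_1 + 1/8*h_s_2 + 1/4*h_s_3 + 1/8*h_s_4
  h_s_2 = 1 + 1/4*h_s_1 + 3/8*h_s_2 + 1/4*h_s_3 + 1/8*h_s_4
  h_s_3 = 1 + 3/8*h_s_1 + 1/8*h_s_2 + 1/8*h_s_3 + 3/8*h_s_4

Substituting h_s_4 = 0 and rearranging gives the linear system (I - Q) h = 1:
  [1/2, -1/8, -1/4] . (h_s_1, h_s_2, h_s_3) = 1
  [-1/4, 5/8, -1/4] . (h_s_1, h_s_2, h_s_3) = 1
  [-3/8, -1/8, 7/8] . (h_s_1, h_s_2, h_s_3) = 1

Solving yields:
  h_s_1 = 72/13
  h_s_2 = 72/13
  h_s_3 = 56/13

Starting state is s_3, so the expected hitting time is h_s_3 = 56/13.

Answer: 56/13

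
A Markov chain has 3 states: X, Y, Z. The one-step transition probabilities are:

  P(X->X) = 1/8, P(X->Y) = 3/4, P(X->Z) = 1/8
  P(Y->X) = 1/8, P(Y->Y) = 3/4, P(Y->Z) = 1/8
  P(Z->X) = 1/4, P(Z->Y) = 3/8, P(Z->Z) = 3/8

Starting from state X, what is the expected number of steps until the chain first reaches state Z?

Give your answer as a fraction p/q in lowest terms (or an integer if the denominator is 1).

Let h_i = expected steps to first reach Z from state i.
Boundary: h_Z = 0.
First-step equations for the other states:
  h_X = 1 + 1/8*h_X + 3/4*h_Y + 1/8*h_Z
  h_Y = 1 + 1/8*h_X + 3/4*h_Y + 1/8*h_Z

Substituting h_Z = 0 and rearranging gives the linear system (I - Q) h = 1:
  [7/8, -3/4] . (h_X, h_Y) = 1
  [-1/8, 1/4] . (h_X, h_Y) = 1

Solving yields:
  h_X = 8
  h_Y = 8

Starting state is X, so the expected hitting time is h_X = 8.

Answer: 8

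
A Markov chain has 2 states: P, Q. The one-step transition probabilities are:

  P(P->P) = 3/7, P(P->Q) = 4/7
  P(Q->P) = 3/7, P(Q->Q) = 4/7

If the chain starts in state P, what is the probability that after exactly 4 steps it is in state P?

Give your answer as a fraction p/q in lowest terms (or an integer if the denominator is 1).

Answer: 3/7

Derivation:
Computing P^4 by repeated multiplication:
P^1 =
  P: [3/7, 4/7]
  Q: [3/7, 4/7]
P^2 =
  P: [3/7, 4/7]
  Q: [3/7, 4/7]
P^3 =
  P: [3/7, 4/7]
  Q: [3/7, 4/7]
P^4 =
  P: [3/7, 4/7]
  Q: [3/7, 4/7]

(P^4)[P -> P] = 3/7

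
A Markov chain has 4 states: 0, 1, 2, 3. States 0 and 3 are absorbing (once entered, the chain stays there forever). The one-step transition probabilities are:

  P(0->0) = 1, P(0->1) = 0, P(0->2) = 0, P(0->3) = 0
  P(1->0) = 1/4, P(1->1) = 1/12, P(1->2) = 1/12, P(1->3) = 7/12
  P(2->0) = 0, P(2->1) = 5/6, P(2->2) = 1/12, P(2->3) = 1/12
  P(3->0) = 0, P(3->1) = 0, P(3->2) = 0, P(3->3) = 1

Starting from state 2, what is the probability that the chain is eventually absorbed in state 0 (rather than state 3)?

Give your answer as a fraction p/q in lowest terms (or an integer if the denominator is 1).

Let a_i = P(absorbed in 0 | start in state i).
Boundary conditions: a_0 = 1, a_3 = 0.
For each transient state i, a_i = sum_j P(i->j) * a_j:
  a_1 = 1/4*a_0 + 1/12*a_1 + 1/12*a_2 + 7/12*a_3
  a_2 = 0*a_0 + 5/6*a_1 + 1/12*a_2 + 1/12*a_3

Substituting a_0 = 1 and a_3 = 0, rearrange to (I - Q) a = r where r[i] = P(i -> 0):
  [11/12, -1/12] . (a_1, a_2) = 1/4
  [-5/6, 11/12] . (a_1, a_2) = 0

Solving yields:
  a_1 = 11/37
  a_2 = 10/37

Starting state is 2, so the absorption probability is a_2 = 10/37.

Answer: 10/37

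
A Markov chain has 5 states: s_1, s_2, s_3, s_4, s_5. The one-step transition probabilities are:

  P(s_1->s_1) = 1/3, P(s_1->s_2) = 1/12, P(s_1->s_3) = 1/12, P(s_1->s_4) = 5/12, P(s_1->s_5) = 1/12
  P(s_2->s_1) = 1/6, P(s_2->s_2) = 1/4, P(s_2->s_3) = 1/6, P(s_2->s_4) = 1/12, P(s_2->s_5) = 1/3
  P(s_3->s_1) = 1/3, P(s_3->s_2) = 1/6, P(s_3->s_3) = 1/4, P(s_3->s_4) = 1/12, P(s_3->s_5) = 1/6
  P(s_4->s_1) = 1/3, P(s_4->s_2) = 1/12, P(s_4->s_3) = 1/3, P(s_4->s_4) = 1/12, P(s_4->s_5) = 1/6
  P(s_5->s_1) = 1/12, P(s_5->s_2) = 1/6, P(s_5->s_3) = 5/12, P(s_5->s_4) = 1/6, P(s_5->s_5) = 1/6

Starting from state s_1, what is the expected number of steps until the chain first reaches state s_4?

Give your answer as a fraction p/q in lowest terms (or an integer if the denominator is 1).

Answer: 12072/3389

Derivation:
Let h_i = expected steps to first reach s_4 from state i.
Boundary: h_s_4 = 0.
First-step equations for the other states:
  h_s_1 = 1 + 1/3*h_s_1 + 1/12*h_s_2 + 1/12*h_s_3 + 5/12*h_s_4 + 1/12*h_s_5
  h_s_2 = 1 + 1/6*h_s_1 + 1/4*h_s_2 + 1/6*h_s_3 + 1/12*h_s_4 + 1/3*h_s_5
  h_s_3 = 1 + 1/3*h_s_1 + 1/6*h_s_2 + 1/4*h_s_3 + 1/12*h_s_4 + 1/6*h_s_5
  h_s_5 = 1 + 1/12*h_s_1 + 1/6*h_s_2 + 5/12*h_s_3 + 1/6*h_s_4 + 1/6*h_s_5

Substituting h_s_4 = 0 and rearranging gives the linear system (I - Q) h = 1:
  [2/3, -1/12, -1/12, -1/12] . (h_s_1, h_s_2, h_s_3, h_s_5) = 1
  [-1/6, 3/4, -1/6, -1/3] . (h_s_1, h_s_2, h_s_3, h_s_5) = 1
  [-1/3, -1/6, 3/4, -1/6] . (h_s_1, h_s_2, h_s_3, h_s_5) = 1
  [-1/12, -1/6, -5/12, 5/6] . (h_s_1, h_s_2, h_s_3, h_s_5) = 1

Solving yields:
  h_s_1 = 12072/3389
  h_s_2 = 19380/3389
  h_s_3 = 18252/3389
  h_s_5 = 18276/3389

Starting state is s_1, so the expected hitting time is h_s_1 = 12072/3389.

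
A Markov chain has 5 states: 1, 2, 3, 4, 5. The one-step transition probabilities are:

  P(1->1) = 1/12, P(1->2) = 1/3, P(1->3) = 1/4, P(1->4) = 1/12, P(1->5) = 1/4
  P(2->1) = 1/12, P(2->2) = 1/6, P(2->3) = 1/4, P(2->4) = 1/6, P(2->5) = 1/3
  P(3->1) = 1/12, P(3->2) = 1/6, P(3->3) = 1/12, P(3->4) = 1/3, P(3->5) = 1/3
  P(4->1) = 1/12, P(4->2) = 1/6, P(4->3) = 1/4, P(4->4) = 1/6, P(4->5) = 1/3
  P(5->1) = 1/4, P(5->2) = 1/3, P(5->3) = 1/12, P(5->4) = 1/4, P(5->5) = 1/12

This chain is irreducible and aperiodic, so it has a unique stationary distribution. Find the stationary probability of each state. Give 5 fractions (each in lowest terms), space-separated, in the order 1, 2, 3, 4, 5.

The stationary distribution satisfies pi = pi * P, i.e.:
  pi_1 = 1/12*pi_1 + 1/12*pi_2 + 1/12*pi_3 + 1/12*pi_4 + 1/4*pi_5
  pi_2 = 1/3*pi_1 + 1/6*pi_2 + 1/6*pi_3 + 1/6*pi_4 + 1/3*pi_5
  pi_3 = 1/4*pi_1 + 1/4*pi_2 + 1/12*pi_3 + 1/4*pi_4 + 1/12*pi_5
  pi_4 = 1/12*pi_1 + 1/6*pi_2 + 1/3*pi_3 + 1/6*pi_4 + 1/4*pi_5
  pi_5 = 1/4*pi_1 + 1/3*pi_2 + 1/3*pi_3 + 1/3*pi_4 + 1/12*pi_5
with normalization: pi_1 + pi_2 + pi_3 + pi_4 + pi_5 = 1.

Using the first 4 balance equations plus normalization, the linear system A*pi = b is:
  [-11/12, 1/12, 1/12, 1/12, 1/4] . pi = 0
  [1/3, -5/6, 1/6, 1/6, 1/3] . pi = 0
  [1/4, 1/4, -11/12, 1/4, 1/12] . pi = 0
  [1/12, 1/6, 1/3, -5/6, 1/4] . pi = 0
  [1, 1, 1, 1, 1] . pi = 1

Solving yields:
  pi_1 = 23/182
  pi_2 = 3/13
  pi_3 = 113/637
  pi_4 = 132/637
  pi_5 = 47/182

Verification (pi * P):
  23/182*1/12 + 3/13*1/12 + 113/637*1/12 + 132/637*1/12 + 47/182*1/4 = 23/182 = pi_1  (ok)
  23/182*1/3 + 3/13*1/6 + 113/637*1/6 + 132/637*1/6 + 47/182*1/3 = 3/13 = pi_2  (ok)
  23/182*1/4 + 3/13*1/4 + 113/637*1/12 + 132/637*1/4 + 47/182*1/12 = 113/637 = pi_3  (ok)
  23/182*1/12 + 3/13*1/6 + 113/637*1/3 + 132/637*1/6 + 47/182*1/4 = 132/637 = pi_4  (ok)
  23/182*1/4 + 3/13*1/3 + 113/637*1/3 + 132/637*1/3 + 47/182*1/12 = 47/182 = pi_5  (ok)

Answer: 23/182 3/13 113/637 132/637 47/182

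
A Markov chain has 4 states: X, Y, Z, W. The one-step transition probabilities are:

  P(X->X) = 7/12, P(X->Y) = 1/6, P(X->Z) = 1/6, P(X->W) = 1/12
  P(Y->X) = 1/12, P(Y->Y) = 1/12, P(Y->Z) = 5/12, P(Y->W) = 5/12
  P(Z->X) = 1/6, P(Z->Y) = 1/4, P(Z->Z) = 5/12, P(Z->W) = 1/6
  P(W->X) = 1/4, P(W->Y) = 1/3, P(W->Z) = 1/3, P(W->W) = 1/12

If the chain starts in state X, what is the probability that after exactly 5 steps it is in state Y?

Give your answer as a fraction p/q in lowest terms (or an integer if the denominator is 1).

Computing P^5 by repeated multiplication:
P^1 =
  X: [7/12, 1/6, 1/6, 1/12]
  Y: [1/12, 1/12, 5/12, 5/12]
  Z: [1/6, 1/4, 5/12, 1/6]
  W: [1/4, 1/3, 1/3, 1/12]
P^2 =
  X: [29/72, 13/72, 19/72, 11/72]
  Y: [11/48, 19/72, 13/36, 7/48]
  Z: [11/48, 5/24, 13/36, 29/144]
  W: [1/4, 13/72, 25/72, 2/9]
P^3 =
  X: [287/864, 43/216, 131/432, 143/864]
  Y: [109/432, 43/216, 25/72, 29/144]
  Z: [113/432, 23/108, 37/108, 79/432]
  W: [79/288, 47/216, 145/432, 149/864]
P^4 =
  X: [1567/5184, 263/1296, 829/2592, 907/5184]
  Y: [235/864, 551/2592, 97/288, 463/2592]
  Z: [59/216, 539/2592, 871/2592, 79/432]
  W: [479/1728, 133/648, 865/2592, 953/5184]
P^5 =
  X: [9029/31104, 3197/15552, 2539/7776, 5525/31104]
  Y: [8621/31104, 67/324, 5191/15552, 5669/31104]
  Z: [8659/31104, 101/486, 1727/5184, 1873/10368]
  W: [323/1152, 3235/15552, 1291/3888, 5585/31104]

(P^5)[X -> Y] = 3197/15552

Answer: 3197/15552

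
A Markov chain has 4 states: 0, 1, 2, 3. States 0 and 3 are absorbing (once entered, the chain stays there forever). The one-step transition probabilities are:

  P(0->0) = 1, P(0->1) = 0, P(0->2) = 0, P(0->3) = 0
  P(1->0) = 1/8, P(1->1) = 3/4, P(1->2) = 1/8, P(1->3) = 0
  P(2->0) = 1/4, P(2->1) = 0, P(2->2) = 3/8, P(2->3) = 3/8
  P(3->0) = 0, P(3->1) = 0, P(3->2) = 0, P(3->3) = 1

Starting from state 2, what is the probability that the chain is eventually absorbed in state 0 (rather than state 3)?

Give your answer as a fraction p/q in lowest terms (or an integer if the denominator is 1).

Let a_i = P(absorbed in 0 | start in state i).
Boundary conditions: a_0 = 1, a_3 = 0.
For each transient state i, a_i = sum_j P(i->j) * a_j:
  a_1 = 1/8*a_0 + 3/4*a_1 + 1/8*a_2 + 0*a_3
  a_2 = 1/4*a_0 + 0*a_1 + 3/8*a_2 + 3/8*a_3

Substituting a_0 = 1 and a_3 = 0, rearrange to (I - Q) a = r where r[i] = P(i -> 0):
  [1/4, -1/8] . (a_1, a_2) = 1/8
  [0, 5/8] . (a_1, a_2) = 1/4

Solving yields:
  a_1 = 7/10
  a_2 = 2/5

Starting state is 2, so the absorption probability is a_2 = 2/5.

Answer: 2/5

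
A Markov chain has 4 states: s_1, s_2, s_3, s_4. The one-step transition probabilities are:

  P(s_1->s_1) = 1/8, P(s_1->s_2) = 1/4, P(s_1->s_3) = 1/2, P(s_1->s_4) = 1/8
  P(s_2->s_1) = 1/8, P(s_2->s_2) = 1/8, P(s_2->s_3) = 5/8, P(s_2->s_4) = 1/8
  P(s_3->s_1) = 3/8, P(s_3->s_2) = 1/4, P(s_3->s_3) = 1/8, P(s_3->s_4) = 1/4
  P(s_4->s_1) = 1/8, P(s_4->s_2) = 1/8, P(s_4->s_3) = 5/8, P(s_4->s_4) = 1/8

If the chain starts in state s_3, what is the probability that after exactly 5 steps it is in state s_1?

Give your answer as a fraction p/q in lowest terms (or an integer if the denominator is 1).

Answer: 1883/8192

Derivation:
Computing P^5 by repeated multiplication:
P^1 =
  s_1: [1/8, 1/4, 1/2, 1/8]
  s_2: [1/8, 1/8, 5/8, 1/8]
  s_3: [3/8, 1/4, 1/8, 1/4]
  s_4: [1/8, 1/8, 5/8, 1/8]
P^2 =
  s_1: [1/4, 13/64, 23/64, 3/16]
  s_2: [9/32, 7/32, 19/64, 13/64]
  s_3: [5/32, 3/16, 33/64, 9/64]
  s_4: [9/32, 7/32, 19/64, 13/64]
P^3 =
  s_1: [55/256, 103/512, 53/128, 87/512]
  s_2: [51/256, 101/512, 113/256, 83/512]
  s_3: [65/256, 107/512, 89/256, 97/512]
  s_4: [51/256, 101/512, 113/256, 83/512]
P^4 =
  s_1: [117/512, 417/2048, 801/2048, 181/1024]
  s_2: [241/1024, 105/512, 777/2048, 369/2048]
  s_3: [217/1024, 205/1024, 859/2048, 345/2048]
  s_4: [241/1024, 105/512, 777/2048, 369/2048]
P^5 =
  s_1: [1825/8192, 3317/16384, 821/2048, 2849/16384]
  s_2: [1801/8192, 3307/16384, 3325/8192, 2825/16384]
  s_3: [1883/8192, 3341/16384, 3185/8192, 2907/16384]
  s_4: [1801/8192, 3307/16384, 3325/8192, 2825/16384]

(P^5)[s_3 -> s_1] = 1883/8192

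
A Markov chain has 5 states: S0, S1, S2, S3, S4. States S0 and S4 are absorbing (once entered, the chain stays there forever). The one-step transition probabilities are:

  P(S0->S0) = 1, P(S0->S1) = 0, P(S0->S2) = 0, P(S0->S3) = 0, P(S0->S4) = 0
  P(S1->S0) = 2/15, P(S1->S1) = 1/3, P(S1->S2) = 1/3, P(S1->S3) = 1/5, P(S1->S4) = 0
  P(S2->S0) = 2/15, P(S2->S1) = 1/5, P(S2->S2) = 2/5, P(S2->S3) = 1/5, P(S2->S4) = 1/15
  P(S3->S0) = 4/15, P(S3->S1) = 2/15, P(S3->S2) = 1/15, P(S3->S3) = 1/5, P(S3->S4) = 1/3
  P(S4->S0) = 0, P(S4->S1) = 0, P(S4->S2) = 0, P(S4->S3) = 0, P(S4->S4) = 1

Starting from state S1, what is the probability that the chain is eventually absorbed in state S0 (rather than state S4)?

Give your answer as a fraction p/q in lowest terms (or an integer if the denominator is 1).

Let a_i = P(absorbed in S0 | start in state i).
Boundary conditions: a_S0 = 1, a_S4 = 0.
For each transient state i, a_i = sum_j P(i->j) * a_j:
  a_S1 = 2/15*a_S0 + 1/3*a_S1 + 1/3*a_S2 + 1/5*a_S3 + 0*a_S4
  a_S2 = 2/15*a_S0 + 1/5*a_S1 + 2/5*a_S2 + 1/5*a_S3 + 1/15*a_S4
  a_S3 = 4/15*a_S0 + 2/15*a_S1 + 1/15*a_S2 + 1/5*a_S3 + 1/3*a_S4

Substituting a_S0 = 1 and a_S4 = 0, rearrange to (I - Q) a = r where r[i] = P(i -> S0):
  [2/3, -1/3, -1/5] . (a_S1, a_S2, a_S3) = 2/15
  [-1/5, 3/5, -1/5] . (a_S1, a_S2, a_S3) = 2/15
  [-2/15, -1/15, 4/5] . (a_S1, a_S2, a_S3) = 4/15

Solving yields:
  a_S1 = 24/37
  a_S2 = 156/259
  a_S3 = 382/777

Starting state is S1, so the absorption probability is a_S1 = 24/37.

Answer: 24/37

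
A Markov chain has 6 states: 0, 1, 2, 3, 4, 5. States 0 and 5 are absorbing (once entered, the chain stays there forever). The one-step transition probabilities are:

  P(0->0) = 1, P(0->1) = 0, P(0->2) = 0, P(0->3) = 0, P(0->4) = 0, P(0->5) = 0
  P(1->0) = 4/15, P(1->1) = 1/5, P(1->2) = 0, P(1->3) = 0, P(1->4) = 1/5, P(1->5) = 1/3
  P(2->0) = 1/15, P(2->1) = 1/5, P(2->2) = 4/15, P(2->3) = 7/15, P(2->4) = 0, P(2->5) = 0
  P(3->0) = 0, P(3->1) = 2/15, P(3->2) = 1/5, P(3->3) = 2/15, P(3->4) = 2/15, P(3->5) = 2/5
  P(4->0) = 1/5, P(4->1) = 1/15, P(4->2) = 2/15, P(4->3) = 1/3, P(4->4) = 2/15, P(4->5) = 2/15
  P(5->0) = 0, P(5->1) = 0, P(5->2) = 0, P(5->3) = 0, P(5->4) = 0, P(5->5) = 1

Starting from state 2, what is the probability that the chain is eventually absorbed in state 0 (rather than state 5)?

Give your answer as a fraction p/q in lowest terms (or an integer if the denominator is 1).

Answer: 5512/16227

Derivation:
Let a_i = P(absorbed in 0 | start in state i).
Boundary conditions: a_0 = 1, a_5 = 0.
For each transient state i, a_i = sum_j P(i->j) * a_j:
  a_1 = 4/15*a_0 + 1/5*a_1 + 0*a_2 + 0*a_3 + 1/5*a_4 + 1/3*a_5
  a_2 = 1/15*a_0 + 1/5*a_1 + 4/15*a_2 + 7/15*a_3 + 0*a_4 + 0*a_5
  a_3 = 0*a_0 + 2/15*a_1 + 1/5*a_2 + 2/15*a_3 + 2/15*a_4 + 2/5*a_5
  a_4 = 1/5*a_0 + 1/15*a_1 + 2/15*a_2 + 1/3*a_3 + 2/15*a_4 + 2/15*a_5

Substituting a_0 = 1 and a_5 = 0, rearrange to (I - Q) a = r where r[i] = P(i -> 0):
  [4/5, 0, 0, -1/5] . (a_1, a_2, a_3, a_4) = 4/15
  [-1/5, 11/15, -7/15, 0] . (a_1, a_2, a_3, a_4) = 1/15
  [-2/15, -1/5, 13/15, -2/15] . (a_1, a_2, a_3, a_4) = 0
  [-1/15, -2/15, -1/3, 13/15] . (a_1, a_2, a_3, a_4) = 1/5

Solving yields:
  a_1 = 7013/16227
  a_2 = 5512/16227
  a_3 = 3338/16227
  a_4 = 6416/16227

Starting state is 2, so the absorption probability is a_2 = 5512/16227.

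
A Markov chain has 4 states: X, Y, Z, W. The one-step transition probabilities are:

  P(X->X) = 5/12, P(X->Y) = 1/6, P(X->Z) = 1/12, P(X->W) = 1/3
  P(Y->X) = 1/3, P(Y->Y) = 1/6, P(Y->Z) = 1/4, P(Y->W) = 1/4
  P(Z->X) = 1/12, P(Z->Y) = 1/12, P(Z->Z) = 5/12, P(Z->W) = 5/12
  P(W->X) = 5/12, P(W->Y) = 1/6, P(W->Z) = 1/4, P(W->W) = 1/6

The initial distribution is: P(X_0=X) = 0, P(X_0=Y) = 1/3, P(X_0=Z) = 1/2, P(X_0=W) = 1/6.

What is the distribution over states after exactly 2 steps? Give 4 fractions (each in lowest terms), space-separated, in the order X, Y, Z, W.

Answer: 85/288 5/36 29/108 257/864

Derivation:
Propagating the distribution step by step (d_{t+1} = d_t * P):
d_0 = (X=0, Y=1/3, Z=1/2, W=1/6)
  d_1[X] = 0*5/12 + 1/3*1/3 + 1/2*1/12 + 1/6*5/12 = 2/9
  d_1[Y] = 0*1/6 + 1/3*1/6 + 1/2*1/12 + 1/6*1/6 = 1/8
  d_1[Z] = 0*1/12 + 1/3*1/4 + 1/2*5/12 + 1/6*1/4 = 1/3
  d_1[W] = 0*1/3 + 1/3*1/4 + 1/2*5/12 + 1/6*1/6 = 23/72
d_1 = (X=2/9, Y=1/8, Z=1/3, W=23/72)
  d_2[X] = 2/9*5/12 + 1/8*1/3 + 1/3*1/12 + 23/72*5/12 = 85/288
  d_2[Y] = 2/9*1/6 + 1/8*1/6 + 1/3*1/12 + 23/72*1/6 = 5/36
  d_2[Z] = 2/9*1/12 + 1/8*1/4 + 1/3*5/12 + 23/72*1/4 = 29/108
  d_2[W] = 2/9*1/3 + 1/8*1/4 + 1/3*5/12 + 23/72*1/6 = 257/864
d_2 = (X=85/288, Y=5/36, Z=29/108, W=257/864)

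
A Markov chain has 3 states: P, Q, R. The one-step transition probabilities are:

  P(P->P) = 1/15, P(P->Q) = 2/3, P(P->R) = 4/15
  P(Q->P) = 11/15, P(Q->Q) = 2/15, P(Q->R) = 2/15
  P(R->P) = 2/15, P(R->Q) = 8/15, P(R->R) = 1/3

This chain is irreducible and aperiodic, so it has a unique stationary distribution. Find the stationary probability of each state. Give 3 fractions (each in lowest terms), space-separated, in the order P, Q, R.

The stationary distribution satisfies pi = pi * P, i.e.:
  pi_P = 1/15*pi_P + 11/15*pi_Q + 2/15*pi_R
  pi_Q = 2/3*pi_P + 2/15*pi_Q + 8/15*pi_R
  pi_R = 4/15*pi_P + 2/15*pi_Q + 1/3*pi_R
with normalization: pi_P + pi_Q + pi_R = 1.

Using the first 2 balance equations plus normalization, the linear system A*pi = b is:
  [-14/15, 11/15, 2/15] . pi = 0
  [2/3, -13/15, 8/15] . pi = 0
  [1, 1, 1] . pi = 1

Solving yields:
  pi_P = 19/53
  pi_Q = 22/53
  pi_R = 12/53

Verification (pi * P):
  19/53*1/15 + 22/53*11/15 + 12/53*2/15 = 19/53 = pi_P  (ok)
  19/53*2/3 + 22/53*2/15 + 12/53*8/15 = 22/53 = pi_Q  (ok)
  19/53*4/15 + 22/53*2/15 + 12/53*1/3 = 12/53 = pi_R  (ok)

Answer: 19/53 22/53 12/53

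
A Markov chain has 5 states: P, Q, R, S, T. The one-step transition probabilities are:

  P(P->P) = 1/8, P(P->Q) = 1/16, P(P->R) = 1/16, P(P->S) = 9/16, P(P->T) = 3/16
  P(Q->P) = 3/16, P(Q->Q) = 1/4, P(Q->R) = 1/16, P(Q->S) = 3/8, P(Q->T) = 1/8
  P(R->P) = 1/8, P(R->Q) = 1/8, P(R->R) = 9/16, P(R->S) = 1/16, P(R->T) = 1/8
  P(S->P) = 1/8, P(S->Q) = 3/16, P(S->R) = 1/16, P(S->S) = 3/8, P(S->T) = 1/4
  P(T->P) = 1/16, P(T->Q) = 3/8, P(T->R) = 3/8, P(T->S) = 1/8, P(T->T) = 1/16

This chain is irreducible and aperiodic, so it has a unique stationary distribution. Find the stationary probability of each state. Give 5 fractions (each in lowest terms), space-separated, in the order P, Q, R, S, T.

The stationary distribution satisfies pi = pi * P, i.e.:
  pi_P = 1/8*pi_P + 3/16*pi_Q + 1/8*pi_R + 1/8*pi_S + 1/16*pi_T
  pi_Q = 1/16*pi_P + 1/4*pi_Q + 1/8*pi_R + 3/16*pi_S + 3/8*pi_T
  pi_R = 1/16*pi_P + 1/16*pi_Q + 9/16*pi_R + 1/16*pi_S + 3/8*pi_T
  pi_S = 9/16*pi_P + 3/8*pi_Q + 1/16*pi_R + 3/8*pi_S + 1/8*pi_T
  pi_T = 3/16*pi_P + 1/8*pi_Q + 1/8*pi_R + 1/4*pi_S + 1/16*pi_T
with normalization: pi_P + pi_Q + pi_R + pi_S + pi_T = 1.

Using the first 4 balance equations plus normalization, the linear system A*pi = b is:
  [-7/8, 3/16, 1/8, 1/8, 1/16] . pi = 0
  [1/16, -3/4, 1/8, 3/16, 3/8] . pi = 0
  [1/16, 1/16, -7/16, 1/16, 3/8] . pi = 0
  [9/16, 3/8, 1/16, -5/8, 1/8] . pi = 0
  [1, 1, 1, 1, 1] . pi = 1

Solving yields:
  pi_P = 5069/39743
  pi_Q = 7943/39743
  pi_R = 811/3613
  pi_S = 11485/39743
  pi_T = 575/3613

Verification (pi * P):
  5069/39743*1/8 + 7943/39743*3/16 + 811/3613*1/8 + 11485/39743*1/8 + 575/3613*1/16 = 5069/39743 = pi_P  (ok)
  5069/39743*1/16 + 7943/39743*1/4 + 811/3613*1/8 + 11485/39743*3/16 + 575/3613*3/8 = 7943/39743 = pi_Q  (ok)
  5069/39743*1/16 + 7943/39743*1/16 + 811/3613*9/16 + 11485/39743*1/16 + 575/3613*3/8 = 811/3613 = pi_R  (ok)
  5069/39743*9/16 + 7943/39743*3/8 + 811/3613*1/16 + 11485/39743*3/8 + 575/3613*1/8 = 11485/39743 = pi_S  (ok)
  5069/39743*3/16 + 7943/39743*1/8 + 811/3613*1/8 + 11485/39743*1/4 + 575/3613*1/16 = 575/3613 = pi_T  (ok)

Answer: 5069/39743 7943/39743 811/3613 11485/39743 575/3613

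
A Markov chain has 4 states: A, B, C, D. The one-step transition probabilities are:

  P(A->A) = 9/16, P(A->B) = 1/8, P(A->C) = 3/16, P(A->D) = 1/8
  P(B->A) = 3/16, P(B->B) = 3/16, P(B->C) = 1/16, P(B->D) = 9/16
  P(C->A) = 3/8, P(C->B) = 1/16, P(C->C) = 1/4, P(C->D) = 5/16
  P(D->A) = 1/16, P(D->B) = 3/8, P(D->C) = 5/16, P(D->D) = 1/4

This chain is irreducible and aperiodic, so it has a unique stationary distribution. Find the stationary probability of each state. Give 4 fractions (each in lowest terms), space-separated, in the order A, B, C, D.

Answer: 406/1325 259/1325 281/1325 379/1325

Derivation:
The stationary distribution satisfies pi = pi * P, i.e.:
  pi_A = 9/16*pi_A + 3/16*pi_B + 3/8*pi_C + 1/16*pi_D
  pi_B = 1/8*pi_A + 3/16*pi_B + 1/16*pi_C + 3/8*pi_D
  pi_C = 3/16*pi_A + 1/16*pi_B + 1/4*pi_C + 5/16*pi_D
  pi_D = 1/8*pi_A + 9/16*pi_B + 5/16*pi_C + 1/4*pi_D
with normalization: pi_A + pi_B + pi_C + pi_D = 1.

Using the first 3 balance equations plus normalization, the linear system A*pi = b is:
  [-7/16, 3/16, 3/8, 1/16] . pi = 0
  [1/8, -13/16, 1/16, 3/8] . pi = 0
  [3/16, 1/16, -3/4, 5/16] . pi = 0
  [1, 1, 1, 1] . pi = 1

Solving yields:
  pi_A = 406/1325
  pi_B = 259/1325
  pi_C = 281/1325
  pi_D = 379/1325

Verification (pi * P):
  406/1325*9/16 + 259/1325*3/16 + 281/1325*3/8 + 379/1325*1/16 = 406/1325 = pi_A  (ok)
  406/1325*1/8 + 259/1325*3/16 + 281/1325*1/16 + 379/1325*3/8 = 259/1325 = pi_B  (ok)
  406/1325*3/16 + 259/1325*1/16 + 281/1325*1/4 + 379/1325*5/16 = 281/1325 = pi_C  (ok)
  406/1325*1/8 + 259/1325*9/16 + 281/1325*5/16 + 379/1325*1/4 = 379/1325 = pi_D  (ok)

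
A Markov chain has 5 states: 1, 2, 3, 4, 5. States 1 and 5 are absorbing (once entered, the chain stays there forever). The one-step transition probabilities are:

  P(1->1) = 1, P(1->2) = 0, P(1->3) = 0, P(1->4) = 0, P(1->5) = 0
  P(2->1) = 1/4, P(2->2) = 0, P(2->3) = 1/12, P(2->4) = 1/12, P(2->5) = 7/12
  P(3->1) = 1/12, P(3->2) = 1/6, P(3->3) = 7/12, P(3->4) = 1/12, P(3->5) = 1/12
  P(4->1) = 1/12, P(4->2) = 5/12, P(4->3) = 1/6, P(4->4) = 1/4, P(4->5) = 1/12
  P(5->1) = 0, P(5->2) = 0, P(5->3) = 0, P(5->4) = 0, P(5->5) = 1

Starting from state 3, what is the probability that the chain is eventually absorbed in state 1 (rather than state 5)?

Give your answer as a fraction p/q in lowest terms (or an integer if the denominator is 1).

Let a_i = P(absorbed in 1 | start in state i).
Boundary conditions: a_1 = 1, a_5 = 0.
For each transient state i, a_i = sum_j P(i->j) * a_j:
  a_2 = 1/4*a_1 + 0*a_2 + 1/12*a_3 + 1/12*a_4 + 7/12*a_5
  a_3 = 1/12*a_1 + 1/6*a_2 + 7/12*a_3 + 1/12*a_4 + 1/12*a_5
  a_4 = 1/12*a_1 + 5/12*a_2 + 1/6*a_3 + 1/4*a_4 + 1/12*a_5

Substituting a_1 = 1 and a_5 = 0, rearrange to (I - Q) a = r where r[i] = P(i -> 1):
  [1, -1/12, -1/12] . (a_2, a_3, a_4) = 1/4
  [-1/6, 5/12, -1/12] . (a_2, a_3, a_4) = 1/12
  [-5/12, -1/6, 3/4] . (a_2, a_3, a_4) = 1/12

Solving yields:
  a_2 = 73/232
  a_3 = 93/232
  a_4 = 3/8

Starting state is 3, so the absorption probability is a_3 = 93/232.

Answer: 93/232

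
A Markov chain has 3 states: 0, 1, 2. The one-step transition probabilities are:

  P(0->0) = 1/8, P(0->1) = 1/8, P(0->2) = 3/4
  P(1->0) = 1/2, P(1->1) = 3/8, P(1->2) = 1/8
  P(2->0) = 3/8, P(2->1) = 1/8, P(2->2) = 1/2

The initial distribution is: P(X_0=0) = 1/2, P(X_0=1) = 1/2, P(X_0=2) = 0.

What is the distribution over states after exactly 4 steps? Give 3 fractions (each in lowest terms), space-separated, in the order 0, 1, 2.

Answer: 325/1024 43/256 527/1024

Derivation:
Propagating the distribution step by step (d_{t+1} = d_t * P):
d_0 = (0=1/2, 1=1/2, 2=0)
  d_1[0] = 1/2*1/8 + 1/2*1/2 + 0*3/8 = 5/16
  d_1[1] = 1/2*1/8 + 1/2*3/8 + 0*1/8 = 1/4
  d_1[2] = 1/2*3/4 + 1/2*1/8 + 0*1/2 = 7/16
d_1 = (0=5/16, 1=1/4, 2=7/16)
  d_2[0] = 5/16*1/8 + 1/4*1/2 + 7/16*3/8 = 21/64
  d_2[1] = 5/16*1/8 + 1/4*3/8 + 7/16*1/8 = 3/16
  d_2[2] = 5/16*3/4 + 1/4*1/8 + 7/16*1/2 = 31/64
d_2 = (0=21/64, 1=3/16, 2=31/64)
  d_3[0] = 21/64*1/8 + 3/16*1/2 + 31/64*3/8 = 81/256
  d_3[1] = 21/64*1/8 + 3/16*3/8 + 31/64*1/8 = 11/64
  d_3[2] = 21/64*3/4 + 3/16*1/8 + 31/64*1/2 = 131/256
d_3 = (0=81/256, 1=11/64, 2=131/256)
  d_4[0] = 81/256*1/8 + 11/64*1/2 + 131/256*3/8 = 325/1024
  d_4[1] = 81/256*1/8 + 11/64*3/8 + 131/256*1/8 = 43/256
  d_4[2] = 81/256*3/4 + 11/64*1/8 + 131/256*1/2 = 527/1024
d_4 = (0=325/1024, 1=43/256, 2=527/1024)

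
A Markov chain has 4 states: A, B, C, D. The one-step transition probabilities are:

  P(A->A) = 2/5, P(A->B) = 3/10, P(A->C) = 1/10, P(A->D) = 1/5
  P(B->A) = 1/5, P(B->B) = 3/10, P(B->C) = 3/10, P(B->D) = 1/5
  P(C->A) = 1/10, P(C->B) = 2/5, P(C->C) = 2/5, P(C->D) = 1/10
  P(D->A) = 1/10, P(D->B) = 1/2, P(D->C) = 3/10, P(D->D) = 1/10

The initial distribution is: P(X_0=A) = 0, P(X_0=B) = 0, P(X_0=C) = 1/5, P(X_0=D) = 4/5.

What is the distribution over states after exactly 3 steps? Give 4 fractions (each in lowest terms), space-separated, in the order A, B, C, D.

Propagating the distribution step by step (d_{t+1} = d_t * P):
d_0 = (A=0, B=0, C=1/5, D=4/5)
  d_1[A] = 0*2/5 + 0*1/5 + 1/5*1/10 + 4/5*1/10 = 1/10
  d_1[B] = 0*3/10 + 0*3/10 + 1/5*2/5 + 4/5*1/2 = 12/25
  d_1[C] = 0*1/10 + 0*3/10 + 1/5*2/5 + 4/5*3/10 = 8/25
  d_1[D] = 0*1/5 + 0*1/5 + 1/5*1/10 + 4/5*1/10 = 1/10
d_1 = (A=1/10, B=12/25, C=8/25, D=1/10)
  d_2[A] = 1/10*2/5 + 12/25*1/5 + 8/25*1/10 + 1/10*1/10 = 89/500
  d_2[B] = 1/10*3/10 + 12/25*3/10 + 8/25*2/5 + 1/10*1/2 = 44/125
  d_2[C] = 1/10*1/10 + 12/25*3/10 + 8/25*2/5 + 1/10*3/10 = 39/125
  d_2[D] = 1/10*1/5 + 12/25*1/5 + 8/25*1/10 + 1/10*1/10 = 79/500
d_2 = (A=89/500, B=44/125, C=39/125, D=79/500)
  d_3[A] = 89/500*2/5 + 44/125*1/5 + 39/125*1/10 + 79/500*1/10 = 943/5000
  d_3[B] = 89/500*3/10 + 44/125*3/10 + 39/125*2/5 + 79/500*1/2 = 907/2500
  d_3[C] = 89/500*1/10 + 44/125*3/10 + 39/125*2/5 + 79/500*3/10 = 739/2500
  d_3[D] = 89/500*1/5 + 44/125*1/5 + 39/125*1/10 + 79/500*1/10 = 153/1000
d_3 = (A=943/5000, B=907/2500, C=739/2500, D=153/1000)

Answer: 943/5000 907/2500 739/2500 153/1000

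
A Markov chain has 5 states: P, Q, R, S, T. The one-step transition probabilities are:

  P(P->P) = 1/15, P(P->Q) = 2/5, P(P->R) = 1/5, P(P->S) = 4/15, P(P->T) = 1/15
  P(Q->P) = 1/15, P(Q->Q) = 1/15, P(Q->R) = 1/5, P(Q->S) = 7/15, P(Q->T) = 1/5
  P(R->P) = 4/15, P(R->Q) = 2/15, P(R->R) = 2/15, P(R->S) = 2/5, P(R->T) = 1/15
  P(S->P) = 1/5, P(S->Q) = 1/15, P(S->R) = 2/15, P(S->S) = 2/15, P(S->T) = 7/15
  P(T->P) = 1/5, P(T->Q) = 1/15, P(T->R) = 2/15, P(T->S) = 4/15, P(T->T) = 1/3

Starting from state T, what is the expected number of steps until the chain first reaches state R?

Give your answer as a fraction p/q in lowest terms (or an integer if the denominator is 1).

Let h_i = expected steps to first reach R from state i.
Boundary: h_R = 0.
First-step equations for the other states:
  h_P = 1 + 1/15*h_P + 2/5*h_Q + 1/5*h_R + 4/15*h_S + 1/15*h_T
  h_Q = 1 + 1/15*h_P + 1/15*h_Q + 1/5*h_R + 7/15*h_S + 1/5*h_T
  h_S = 1 + 1/5*h_P + 1/15*h_Q + 2/15*h_R + 2/15*h_S + 7/15*h_T
  h_T = 1 + 1/5*h_P + 1/15*h_Q + 2/15*h_R + 4/15*h_S + 1/3*h_T

Substituting h_R = 0 and rearranging gives the linear system (I - Q) h = 1:
  [14/15, -2/5, -4/15, -1/15] . (h_P, h_Q, h_S, h_T) = 1
  [-1/15, 14/15, -7/15, -1/5] . (h_P, h_Q, h_S, h_T) = 1
  [-1/5, -1/15, 13/15, -7/15] . (h_P, h_Q, h_S, h_T) = 1
  [-1/5, -1/15, -4/15, 2/3] . (h_P, h_Q, h_S, h_T) = 1

Solving yields:
  h_P = 735/121
  h_Q = 750/121
  h_S = 795/121
  h_T = 795/121

Starting state is T, so the expected hitting time is h_T = 795/121.

Answer: 795/121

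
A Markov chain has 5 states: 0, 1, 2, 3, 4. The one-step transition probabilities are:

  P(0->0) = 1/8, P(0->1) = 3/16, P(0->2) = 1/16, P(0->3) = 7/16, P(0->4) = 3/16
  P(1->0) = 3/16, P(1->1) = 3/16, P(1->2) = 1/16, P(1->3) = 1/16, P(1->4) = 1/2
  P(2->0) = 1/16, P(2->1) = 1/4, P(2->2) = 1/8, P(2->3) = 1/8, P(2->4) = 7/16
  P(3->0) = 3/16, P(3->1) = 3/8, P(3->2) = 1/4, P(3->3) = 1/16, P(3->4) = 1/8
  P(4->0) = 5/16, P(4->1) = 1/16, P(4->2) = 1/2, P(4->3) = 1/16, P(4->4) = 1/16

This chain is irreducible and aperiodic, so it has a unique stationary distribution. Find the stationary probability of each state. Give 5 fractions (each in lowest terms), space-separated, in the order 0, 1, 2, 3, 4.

The stationary distribution satisfies pi = pi * P, i.e.:
  pi_0 = 1/8*pi_0 + 3/16*pi_1 + 1/16*pi_2 + 3/16*pi_3 + 5/16*pi_4
  pi_1 = 3/16*pi_0 + 3/16*pi_1 + 1/4*pi_2 + 3/8*pi_3 + 1/16*pi_4
  pi_2 = 1/16*pi_0 + 1/16*pi_1 + 1/8*pi_2 + 1/4*pi_3 + 1/2*pi_4
  pi_3 = 7/16*pi_0 + 1/16*pi_1 + 1/8*pi_2 + 1/16*pi_3 + 1/16*pi_4
  pi_4 = 3/16*pi_0 + 1/2*pi_1 + 7/16*pi_2 + 1/8*pi_3 + 1/16*pi_4
with normalization: pi_0 + pi_1 + pi_2 + pi_3 + pi_4 = 1.

Using the first 4 balance equations plus normalization, the linear system A*pi = b is:
  [-7/8, 3/16, 1/16, 3/16, 5/16] . pi = 0
  [3/16, -13/16, 1/4, 3/8, 1/16] . pi = 0
  [1/16, 1/16, -7/8, 1/4, 1/2] . pi = 0
  [7/16, 1/16, 1/8, -15/16, 1/16] . pi = 0
  [1, 1, 1, 1, 1] . pi = 1

Solving yields:
  pi_0 = 3559/19595
  pi_1 = 19151/97975
  pi_2 = 21303/97975
  pi_3 = 14128/97975
  pi_4 = 25598/97975

Verification (pi * P):
  3559/19595*1/8 + 19151/97975*3/16 + 21303/97975*1/16 + 14128/97975*3/16 + 25598/97975*5/16 = 3559/19595 = pi_0  (ok)
  3559/19595*3/16 + 19151/97975*3/16 + 21303/97975*1/4 + 14128/97975*3/8 + 25598/97975*1/16 = 19151/97975 = pi_1  (ok)
  3559/19595*1/16 + 19151/97975*1/16 + 21303/97975*1/8 + 14128/97975*1/4 + 25598/97975*1/2 = 21303/97975 = pi_2  (ok)
  3559/19595*7/16 + 19151/97975*1/16 + 21303/97975*1/8 + 14128/97975*1/16 + 25598/97975*1/16 = 14128/97975 = pi_3  (ok)
  3559/19595*3/16 + 19151/97975*1/2 + 21303/97975*7/16 + 14128/97975*1/8 + 25598/97975*1/16 = 25598/97975 = pi_4  (ok)

Answer: 3559/19595 19151/97975 21303/97975 14128/97975 25598/97975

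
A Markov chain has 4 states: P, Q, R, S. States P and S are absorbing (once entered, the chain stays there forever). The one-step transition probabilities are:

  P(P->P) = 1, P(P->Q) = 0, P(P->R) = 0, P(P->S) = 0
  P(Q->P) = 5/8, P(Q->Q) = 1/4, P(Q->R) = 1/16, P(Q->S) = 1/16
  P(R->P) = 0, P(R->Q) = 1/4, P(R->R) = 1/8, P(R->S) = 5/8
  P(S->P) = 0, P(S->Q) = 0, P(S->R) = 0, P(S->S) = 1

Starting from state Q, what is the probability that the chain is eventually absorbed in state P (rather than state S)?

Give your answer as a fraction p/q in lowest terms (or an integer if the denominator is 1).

Answer: 35/41

Derivation:
Let a_i = P(absorbed in P | start in state i).
Boundary conditions: a_P = 1, a_S = 0.
For each transient state i, a_i = sum_j P(i->j) * a_j:
  a_Q = 5/8*a_P + 1/4*a_Q + 1/16*a_R + 1/16*a_S
  a_R = 0*a_P + 1/4*a_Q + 1/8*a_R + 5/8*a_S

Substituting a_P = 1 and a_S = 0, rearrange to (I - Q) a = r where r[i] = P(i -> P):
  [3/4, -1/16] . (a_Q, a_R) = 5/8
  [-1/4, 7/8] . (a_Q, a_R) = 0

Solving yields:
  a_Q = 35/41
  a_R = 10/41

Starting state is Q, so the absorption probability is a_Q = 35/41.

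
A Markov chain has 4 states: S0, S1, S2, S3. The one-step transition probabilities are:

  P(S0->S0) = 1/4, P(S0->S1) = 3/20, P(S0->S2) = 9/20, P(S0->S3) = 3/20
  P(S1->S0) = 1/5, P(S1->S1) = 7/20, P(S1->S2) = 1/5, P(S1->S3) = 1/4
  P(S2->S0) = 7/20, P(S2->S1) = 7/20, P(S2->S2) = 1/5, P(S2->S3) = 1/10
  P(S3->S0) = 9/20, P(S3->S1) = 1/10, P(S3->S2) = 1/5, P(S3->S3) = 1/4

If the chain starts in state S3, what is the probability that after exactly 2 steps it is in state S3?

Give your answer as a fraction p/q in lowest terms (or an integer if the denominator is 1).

Answer: 7/40

Derivation:
Computing P^2 by repeated multiplication:
P^1 =
  S0: [1/4, 3/20, 9/20, 3/20]
  S1: [1/5, 7/20, 1/5, 1/4]
  S2: [7/20, 7/20, 1/5, 1/10]
  S3: [9/20, 1/10, 1/5, 1/4]
P^2 =
  S0: [127/400, 21/80, 21/80, 63/400]
  S1: [121/400, 99/400, 1/4, 1/5]
  S2: [109/400, 51/200, 23/80, 37/200]
  S3: [63/200, 79/400, 5/16, 7/40]

(P^2)[S3 -> S3] = 7/40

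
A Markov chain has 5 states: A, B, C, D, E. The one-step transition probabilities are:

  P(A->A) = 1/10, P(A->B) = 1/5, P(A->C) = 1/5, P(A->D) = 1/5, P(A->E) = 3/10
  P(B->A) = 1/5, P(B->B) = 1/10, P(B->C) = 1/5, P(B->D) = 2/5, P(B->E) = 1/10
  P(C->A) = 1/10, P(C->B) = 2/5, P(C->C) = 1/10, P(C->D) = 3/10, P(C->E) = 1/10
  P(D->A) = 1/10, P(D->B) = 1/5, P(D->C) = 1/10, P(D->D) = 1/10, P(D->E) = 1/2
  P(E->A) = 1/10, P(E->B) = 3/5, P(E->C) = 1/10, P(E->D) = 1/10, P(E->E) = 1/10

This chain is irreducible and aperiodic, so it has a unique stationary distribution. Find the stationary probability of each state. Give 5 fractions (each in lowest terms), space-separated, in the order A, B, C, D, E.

The stationary distribution satisfies pi = pi * P, i.e.:
  pi_A = 1/10*pi_A + 1/5*pi_B + 1/10*pi_C + 1/10*pi_D + 1/10*pi_E
  pi_B = 1/5*pi_A + 1/10*pi_B + 2/5*pi_C + 1/5*pi_D + 3/5*pi_E
  pi_C = 1/5*pi_A + 1/5*pi_B + 1/10*pi_C + 1/10*pi_D + 1/10*pi_E
  pi_D = 1/5*pi_A + 2/5*pi_B + 3/10*pi_C + 1/10*pi_D + 1/10*pi_E
  pi_E = 3/10*pi_A + 1/10*pi_B + 1/10*pi_C + 1/2*pi_D + 1/10*pi_E
with normalization: pi_A + pi_B + pi_C + pi_D + pi_E = 1.

Using the first 4 balance equations plus normalization, the linear system A*pi = b is:
  [-9/10, 1/5, 1/10, 1/10, 1/10] . pi = 0
  [1/5, -9/10, 2/5, 1/5, 3/5] . pi = 0
  [1/5, 1/5, -9/10, 1/10, 1/10] . pi = 0
  [1/5, 2/5, 3/10, -9/10, 1/10] . pi = 0
  [1, 1, 1, 1, 1] . pi = 1

Solving yields:
  pi_A = 545/4237
  pi_B = 1213/4237
  pi_C = 1199/8474
  pi_D = 962/4237
  pi_E = 1835/8474

Verification (pi * P):
  545/4237*1/10 + 1213/4237*1/5 + 1199/8474*1/10 + 962/4237*1/10 + 1835/8474*1/10 = 545/4237 = pi_A  (ok)
  545/4237*1/5 + 1213/4237*1/10 + 1199/8474*2/5 + 962/4237*1/5 + 1835/8474*3/5 = 1213/4237 = pi_B  (ok)
  545/4237*1/5 + 1213/4237*1/5 + 1199/8474*1/10 + 962/4237*1/10 + 1835/8474*1/10 = 1199/8474 = pi_C  (ok)
  545/4237*1/5 + 1213/4237*2/5 + 1199/8474*3/10 + 962/4237*1/10 + 1835/8474*1/10 = 962/4237 = pi_D  (ok)
  545/4237*3/10 + 1213/4237*1/10 + 1199/8474*1/10 + 962/4237*1/2 + 1835/8474*1/10 = 1835/8474 = pi_E  (ok)

Answer: 545/4237 1213/4237 1199/8474 962/4237 1835/8474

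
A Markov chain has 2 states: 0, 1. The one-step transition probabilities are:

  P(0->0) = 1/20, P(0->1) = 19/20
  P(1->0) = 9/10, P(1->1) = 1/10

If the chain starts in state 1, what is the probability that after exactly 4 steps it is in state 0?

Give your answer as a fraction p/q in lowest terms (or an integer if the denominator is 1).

Computing P^4 by repeated multiplication:
P^1 =
  0: [1/20, 19/20]
  1: [9/10, 1/10]
P^2 =
  0: [343/400, 57/400]
  1: [27/200, 173/200]
P^3 =
  0: [1369/8000, 6631/8000]
  1: [3141/4000, 859/4000]
P^4 =
  0: [120727/160000, 39273/160000]
  1: [18603/80000, 61397/80000]

(P^4)[1 -> 0] = 18603/80000

Answer: 18603/80000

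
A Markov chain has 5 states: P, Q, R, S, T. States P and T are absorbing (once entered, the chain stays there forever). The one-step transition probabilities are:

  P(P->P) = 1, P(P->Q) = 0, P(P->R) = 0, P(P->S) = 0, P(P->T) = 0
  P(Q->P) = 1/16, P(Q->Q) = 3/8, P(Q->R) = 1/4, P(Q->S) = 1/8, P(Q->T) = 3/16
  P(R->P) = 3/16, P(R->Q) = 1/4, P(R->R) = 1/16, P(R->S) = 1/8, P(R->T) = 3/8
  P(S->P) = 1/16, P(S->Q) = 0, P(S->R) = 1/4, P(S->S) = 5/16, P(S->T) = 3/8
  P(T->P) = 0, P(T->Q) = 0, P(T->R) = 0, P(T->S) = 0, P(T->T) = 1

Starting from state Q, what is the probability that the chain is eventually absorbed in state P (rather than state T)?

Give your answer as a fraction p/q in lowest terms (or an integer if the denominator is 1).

Answer: 117/454

Derivation:
Let a_i = P(absorbed in P | start in state i).
Boundary conditions: a_P = 1, a_T = 0.
For each transient state i, a_i = sum_j P(i->j) * a_j:
  a_Q = 1/16*a_P + 3/8*a_Q + 1/4*a_R + 1/8*a_S + 3/16*a_T
  a_R = 3/16*a_P + 1/4*a_Q + 1/16*a_R + 1/8*a_S + 3/8*a_T
  a_S = 1/16*a_P + 0*a_Q + 1/4*a_R + 5/16*a_S + 3/8*a_T

Substituting a_P = 1 and a_T = 0, rearrange to (I - Q) a = r where r[i] = P(i -> P):
  [5/8, -1/4, -1/8] . (a_Q, a_R, a_S) = 1/16
  [-1/4, 15/16, -1/8] . (a_Q, a_R, a_S) = 3/16
  [0, -1/4, 11/16] . (a_Q, a_R, a_S) = 1/16

Solving yields:
  a_Q = 117/454
  a_R = 67/227
  a_S = 45/227

Starting state is Q, so the absorption probability is a_Q = 117/454.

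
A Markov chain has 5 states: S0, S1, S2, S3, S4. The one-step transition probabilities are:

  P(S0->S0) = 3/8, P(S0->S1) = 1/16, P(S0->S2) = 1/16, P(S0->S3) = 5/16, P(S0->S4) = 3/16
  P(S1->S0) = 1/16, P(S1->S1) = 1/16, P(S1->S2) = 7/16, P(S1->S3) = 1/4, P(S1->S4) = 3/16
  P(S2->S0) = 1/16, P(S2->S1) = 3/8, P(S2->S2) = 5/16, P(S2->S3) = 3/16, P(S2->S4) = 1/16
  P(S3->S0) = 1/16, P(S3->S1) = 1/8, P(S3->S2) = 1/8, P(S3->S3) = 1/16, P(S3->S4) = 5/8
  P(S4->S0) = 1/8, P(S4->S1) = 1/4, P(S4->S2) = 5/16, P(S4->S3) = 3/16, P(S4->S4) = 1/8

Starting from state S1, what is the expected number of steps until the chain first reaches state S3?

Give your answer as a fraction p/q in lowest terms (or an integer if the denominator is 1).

Answer: 52960/12007

Derivation:
Let h_i = expected steps to first reach S3 from state i.
Boundary: h_S3 = 0.
First-step equations for the other states:
  h_S0 = 1 + 3/8*h_S0 + 1/16*h_S1 + 1/16*h_S2 + 5/16*h_S3 + 3/16*h_S4
  h_S1 = 1 + 1/16*h_S0 + 1/16*h_S1 + 7/16*h_S2 + 1/4*h_S3 + 3/16*h_S4
  h_S2 = 1 + 1/16*h_S0 + 3/8*h_S1 + 5/16*h_S2 + 3/16*h_S3 + 1/16*h_S4
  h_S4 = 1 + 1/8*h_S0 + 1/4*h_S1 + 5/16*h_S2 + 3/16*h_S3 + 1/8*h_S4

Substituting h_S3 = 0 and rearranging gives the linear system (I - Q) h = 1:
  [5/8, -1/16, -1/16, -3/16] . (h_S0, h_S1, h_S2, h_S4) = 1
  [-1/16, 15/16, -7/16, -3/16] . (h_S0, h_S1, h_S2, h_S4) = 1
  [-1/16, -3/8, 11/16, -1/16] . (h_S0, h_S1, h_S2, h_S4) = 1
  [-1/8, -1/4, -5/16, 7/8] . (h_S0, h_S1, h_S2, h_S4) = 1

Solving yields:
  h_S0 = 46688/12007
  h_S1 = 52960/12007
  h_S2 = 55632/12007
  h_S4 = 55392/12007

Starting state is S1, so the expected hitting time is h_S1 = 52960/12007.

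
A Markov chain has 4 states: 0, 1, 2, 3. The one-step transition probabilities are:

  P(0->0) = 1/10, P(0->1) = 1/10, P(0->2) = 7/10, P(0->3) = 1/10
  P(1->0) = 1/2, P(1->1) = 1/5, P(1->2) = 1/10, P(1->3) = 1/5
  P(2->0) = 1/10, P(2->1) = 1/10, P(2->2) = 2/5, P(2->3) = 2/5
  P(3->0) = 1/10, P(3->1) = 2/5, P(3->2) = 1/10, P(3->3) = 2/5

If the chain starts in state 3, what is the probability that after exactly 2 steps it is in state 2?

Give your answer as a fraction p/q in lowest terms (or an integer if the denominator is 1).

Computing P^2 by repeated multiplication:
P^1 =
  0: [1/10, 1/10, 7/10, 1/10]
  1: [1/2, 1/5, 1/10, 1/5]
  2: [1/10, 1/10, 2/5, 2/5]
  3: [1/10, 2/5, 1/10, 2/5]
P^2 =
  0: [7/50, 7/50, 37/100, 7/20]
  1: [9/50, 9/50, 43/100, 21/100]
  2: [7/50, 23/100, 7/25, 7/20]
  3: [13/50, 13/50, 19/100, 29/100]

(P^2)[3 -> 2] = 19/100

Answer: 19/100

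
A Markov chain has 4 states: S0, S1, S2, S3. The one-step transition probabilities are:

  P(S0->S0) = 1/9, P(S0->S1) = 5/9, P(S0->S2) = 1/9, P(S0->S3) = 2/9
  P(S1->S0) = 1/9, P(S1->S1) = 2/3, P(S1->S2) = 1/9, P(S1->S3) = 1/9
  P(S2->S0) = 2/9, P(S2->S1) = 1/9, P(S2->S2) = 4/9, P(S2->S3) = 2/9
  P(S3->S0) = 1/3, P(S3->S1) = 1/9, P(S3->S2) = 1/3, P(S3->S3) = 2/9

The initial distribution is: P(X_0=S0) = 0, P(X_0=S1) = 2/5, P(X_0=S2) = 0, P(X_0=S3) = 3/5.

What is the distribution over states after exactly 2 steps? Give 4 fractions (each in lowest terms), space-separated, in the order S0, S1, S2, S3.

Answer: 8/45 164/405 94/405 5/27

Derivation:
Propagating the distribution step by step (d_{t+1} = d_t * P):
d_0 = (S0=0, S1=2/5, S2=0, S3=3/5)
  d_1[S0] = 0*1/9 + 2/5*1/9 + 0*2/9 + 3/5*1/3 = 11/45
  d_1[S1] = 0*5/9 + 2/5*2/3 + 0*1/9 + 3/5*1/9 = 1/3
  d_1[S2] = 0*1/9 + 2/5*1/9 + 0*4/9 + 3/5*1/3 = 11/45
  d_1[S3] = 0*2/9 + 2/5*1/9 + 0*2/9 + 3/5*2/9 = 8/45
d_1 = (S0=11/45, S1=1/3, S2=11/45, S3=8/45)
  d_2[S0] = 11/45*1/9 + 1/3*1/9 + 11/45*2/9 + 8/45*1/3 = 8/45
  d_2[S1] = 11/45*5/9 + 1/3*2/3 + 11/45*1/9 + 8/45*1/9 = 164/405
  d_2[S2] = 11/45*1/9 + 1/3*1/9 + 11/45*4/9 + 8/45*1/3 = 94/405
  d_2[S3] = 11/45*2/9 + 1/3*1/9 + 11/45*2/9 + 8/45*2/9 = 5/27
d_2 = (S0=8/45, S1=164/405, S2=94/405, S3=5/27)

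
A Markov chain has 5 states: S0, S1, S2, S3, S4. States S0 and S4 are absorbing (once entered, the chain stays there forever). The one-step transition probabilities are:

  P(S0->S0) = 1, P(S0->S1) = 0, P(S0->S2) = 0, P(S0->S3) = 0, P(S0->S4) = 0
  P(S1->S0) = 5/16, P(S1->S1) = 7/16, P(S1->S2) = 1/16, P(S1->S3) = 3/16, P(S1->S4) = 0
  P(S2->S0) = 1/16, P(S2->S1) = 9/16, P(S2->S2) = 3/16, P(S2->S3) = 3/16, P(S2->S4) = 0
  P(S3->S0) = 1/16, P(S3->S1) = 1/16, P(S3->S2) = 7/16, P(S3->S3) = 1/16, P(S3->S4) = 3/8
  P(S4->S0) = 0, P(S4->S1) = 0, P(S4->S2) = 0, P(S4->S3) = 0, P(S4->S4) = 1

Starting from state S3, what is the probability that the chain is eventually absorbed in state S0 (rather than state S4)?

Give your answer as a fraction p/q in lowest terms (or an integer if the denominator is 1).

Answer: 23/50

Derivation:
Let a_i = P(absorbed in S0 | start in state i).
Boundary conditions: a_S0 = 1, a_S4 = 0.
For each transient state i, a_i = sum_j P(i->j) * a_j:
  a_S1 = 5/16*a_S0 + 7/16*a_S1 + 1/16*a_S2 + 3/16*a_S3 + 0*a_S4
  a_S2 = 1/16*a_S0 + 9/16*a_S1 + 3/16*a_S2 + 3/16*a_S3 + 0*a_S4
  a_S3 = 1/16*a_S0 + 1/16*a_S1 + 7/16*a_S2 + 1/16*a_S3 + 3/8*a_S4

Substituting a_S0 = 1 and a_S4 = 0, rearrange to (I - Q) a = r where r[i] = P(i -> S0):
  [9/16, -1/16, -3/16] . (a_S1, a_S2, a_S3) = 5/16
  [-9/16, 13/16, -3/16] . (a_S1, a_S2, a_S3) = 1/16
  [-1/16, -7/16, 15/16] . (a_S1, a_S2, a_S3) = 1/16

Solving yields:
  a_S1 = 79/100
  a_S2 = 73/100
  a_S3 = 23/50

Starting state is S3, so the absorption probability is a_S3 = 23/50.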